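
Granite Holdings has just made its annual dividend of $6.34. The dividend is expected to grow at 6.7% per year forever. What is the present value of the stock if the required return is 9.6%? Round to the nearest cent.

D₁ = D₀ × (1 + g) = $6.34 × 1.067 = $6.7648
Growing perpetuity: P = D₁ / (r − g) = $6.7648 / (0.096 − 0.067) = $233.27

$233.27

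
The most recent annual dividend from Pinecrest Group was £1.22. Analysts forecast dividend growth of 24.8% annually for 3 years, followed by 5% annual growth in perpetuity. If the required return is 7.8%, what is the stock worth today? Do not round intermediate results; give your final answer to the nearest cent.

£75.93

D_1 = 1.52256
D_2 = 1.90015
D_3 = 2.37139
Terminal value at year 3: TV = D_3×(1+g_2)/(r−g_2) = 2.48996/0.028 = 88.92725
P_0 = D_1/(1+r)^1 + D_2/(1+r)^2 + D_3/(1+r)^3 + TV/(1+r)^3
    = 1.41239 + 1.63513 + 1.89299 + 70.98696 = 75.92746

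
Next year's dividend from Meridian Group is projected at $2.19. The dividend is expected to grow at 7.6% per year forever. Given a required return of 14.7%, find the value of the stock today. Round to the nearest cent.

$30.85

Growing perpetuity: P = D₁ / (r − g) = $2.1900 / (0.147 − 0.076) = $30.85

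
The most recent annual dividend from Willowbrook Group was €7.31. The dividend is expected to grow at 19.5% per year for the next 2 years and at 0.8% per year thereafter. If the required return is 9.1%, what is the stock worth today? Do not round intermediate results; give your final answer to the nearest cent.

€123.29

D_1 = 8.73545
D_2 = 10.43886
Terminal value at year 2: TV = D_2×(1+g_2)/(r−g_2) = 10.52237/0.083 = 126.77559
P_0 = D_1/(1+r)^1 + D_2/(1+r)^2 + TV/(1+r)^2
    = 8.00683 + 8.77008 + 106.50896 = 123.28587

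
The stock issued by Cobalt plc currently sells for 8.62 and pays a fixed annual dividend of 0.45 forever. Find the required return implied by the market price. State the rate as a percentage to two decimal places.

P = C/r ⇒ r = C/P = 0.45/8.62 = 0.052204

5.22%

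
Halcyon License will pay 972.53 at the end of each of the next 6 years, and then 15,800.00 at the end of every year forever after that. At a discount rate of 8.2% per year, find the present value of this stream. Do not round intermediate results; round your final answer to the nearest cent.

124551.23

PV of 6-year annuity: 972.53 × [1 − (1+0.082)^−6] / 0.082 = 4468.74094
Perpetuity value at year 6: 15,800.00 / 0.082 = 192682.92683
PV of perpetuity: 192682.92683 / (1+0.082)^6 = 120082.48591
Total PV = 4468.74094 + 120082.48591 = 124551.22684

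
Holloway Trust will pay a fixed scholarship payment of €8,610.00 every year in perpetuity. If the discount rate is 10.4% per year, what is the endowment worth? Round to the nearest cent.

€82788.46

Level perpetuity: PV = C / r = €8,610.00 / 0.104 = €82,788.46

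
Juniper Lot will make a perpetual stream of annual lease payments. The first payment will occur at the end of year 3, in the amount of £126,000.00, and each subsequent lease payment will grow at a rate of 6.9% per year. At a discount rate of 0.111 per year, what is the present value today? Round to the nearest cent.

Value at end of year 2: C₁ / (r − g) = £126,000.00 / (0.111 − 0.069) = £3,000,000.0000
Discount to today: PV = £3,000,000.0000 / (1 + 0.111)^2 = £3,000,000.0000 / 1.234321 = £2,430,486.07

£2430486.07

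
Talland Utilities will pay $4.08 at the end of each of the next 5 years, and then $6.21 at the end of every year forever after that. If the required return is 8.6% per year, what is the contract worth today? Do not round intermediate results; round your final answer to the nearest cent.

$63.84

PV of 5-year annuity: $4.08 × [1 − (1+0.086)^−5] / 0.086 = 16.03586
Perpetuity value at year 5: $6.21 / 0.086 = 72.20930
PV of perpetuity: 72.20930 / (1+0.086)^5 = 47.80177
Total PV = 16.03586 + 47.80177 = 63.83764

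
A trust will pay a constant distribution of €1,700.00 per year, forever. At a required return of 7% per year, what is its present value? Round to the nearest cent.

Level perpetuity: PV = C / r = €1,700.00 / 0.07 = €24,285.71

€24285.71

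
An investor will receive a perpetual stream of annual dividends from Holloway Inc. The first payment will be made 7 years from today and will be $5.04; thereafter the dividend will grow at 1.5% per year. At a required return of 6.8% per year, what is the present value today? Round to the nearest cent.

Value at end of year 6: C₁ / (r − g) = $5.04 / (0.068 − 0.015) = $95.0943
Discount to today: PV = $95.0943 / (1 + 0.068)^6 = $95.0943 / 1.483978 = $64.08

$64.08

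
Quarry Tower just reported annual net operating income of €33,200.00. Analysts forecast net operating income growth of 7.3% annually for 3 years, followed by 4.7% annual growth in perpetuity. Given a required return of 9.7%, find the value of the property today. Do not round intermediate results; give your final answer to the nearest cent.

€745875.17

D_1 = 35623.60000
D_2 = 38224.12280
D_3 = 41014.48376
Terminal value at year 3: TV = D_3×(1+g_2)/(r−g_2) = 42942.16450/0.05 = 858843.29003
P_0 = D_1/(1+r)^1 + D_2/(1+r)^2 + D_3/(1+r)^3 + TV/(1+r)^3
    = 32473.65542 + 31763.20170 + 31068.29118 + 650570.01739 = 745875.16571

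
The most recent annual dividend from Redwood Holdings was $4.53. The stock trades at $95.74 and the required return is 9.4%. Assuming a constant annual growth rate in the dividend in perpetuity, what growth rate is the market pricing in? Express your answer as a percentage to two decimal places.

P = D₀(1+g)/(r−g) ⇒ P(r−g) = D₀(1+g) ⇒ g(P+D₀) = P·r − D₀
g = (P·r − D₀)/(P + D₀) = ($95.74×0.094 − $4.53) / ($95.74 + $4.53) = 0.044575

4.46%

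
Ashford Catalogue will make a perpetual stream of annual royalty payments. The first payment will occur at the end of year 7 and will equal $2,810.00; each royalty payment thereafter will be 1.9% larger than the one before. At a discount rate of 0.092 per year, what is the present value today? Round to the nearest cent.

$22701.14

Value at end of year 6: C₁ / (r − g) = $2,810.00 / (0.092 − 0.019) = $38,493.1507
Discount to today: PV = $38,493.1507 / (1 + 0.092)^6 = $38,493.1507 / 1.695649 = $22,701.14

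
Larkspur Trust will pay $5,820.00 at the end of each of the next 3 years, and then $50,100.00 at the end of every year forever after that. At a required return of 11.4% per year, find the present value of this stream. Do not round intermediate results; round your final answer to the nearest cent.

$332014.37

PV of 3-year annuity: $5,820.00 × [1 − (1+0.114)^−3] / 0.114 = 14124.05561
Perpetuity value at year 3: $50,100.00 / 0.114 = 439473.68421
PV of perpetuity: 439473.68421 / (1+0.114)^3 = 317890.31890
Total PV = 14124.05561 + 317890.31890 = 332014.37451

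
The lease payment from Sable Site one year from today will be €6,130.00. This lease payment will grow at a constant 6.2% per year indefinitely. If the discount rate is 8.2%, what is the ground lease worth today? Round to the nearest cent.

Growing perpetuity: P = D₁ / (r − g) = €6,130.0000 / (0.082 − 0.062) = €306,500.00

€306500.00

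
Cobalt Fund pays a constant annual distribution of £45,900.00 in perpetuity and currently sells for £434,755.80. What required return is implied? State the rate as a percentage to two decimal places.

P = C/r ⇒ r = C/P = £45,900.00/£434,755.80 = 0.105577

10.56%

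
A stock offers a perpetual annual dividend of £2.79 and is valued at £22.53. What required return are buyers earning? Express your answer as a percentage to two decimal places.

12.38%

P = C/r ⇒ r = C/P = £2.79/£22.53 = 0.123835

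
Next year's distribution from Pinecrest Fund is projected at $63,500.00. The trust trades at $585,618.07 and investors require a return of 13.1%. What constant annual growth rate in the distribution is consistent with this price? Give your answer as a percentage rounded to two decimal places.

P = D₁/(r−g) ⇒ g = r − D₁/P = 0.131 − $63,500.00/$585,618.07 = 0.022568

2.26%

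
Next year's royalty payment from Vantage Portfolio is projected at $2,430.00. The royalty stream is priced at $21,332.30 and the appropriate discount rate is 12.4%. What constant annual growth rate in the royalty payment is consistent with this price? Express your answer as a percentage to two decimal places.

P = D₁/(r−g) ⇒ g = r − D₁/P = 0.124 − $2,430.00/$21,332.30 = 0.010088

1.01%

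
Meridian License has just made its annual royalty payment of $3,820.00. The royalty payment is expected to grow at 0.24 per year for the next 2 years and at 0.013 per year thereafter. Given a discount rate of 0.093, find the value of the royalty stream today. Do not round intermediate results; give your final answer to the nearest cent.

$71507.04

D_1 = 4736.80000
D_2 = 5873.63200
Terminal value at year 2: TV = D_2×(1+g_2)/(r−g_2) = 5949.98922/0.08 = 74374.86520
P_0 = D_1/(1+r)^1 + D_2/(1+r)^2 + TV/(1+r)^2
    = 4333.76029 + 4916.61735 + 62256.66719 = 71507.04483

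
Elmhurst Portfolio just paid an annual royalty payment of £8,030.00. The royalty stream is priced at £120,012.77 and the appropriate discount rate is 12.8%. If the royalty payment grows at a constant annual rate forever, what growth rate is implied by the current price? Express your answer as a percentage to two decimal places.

P = D₀(1+g)/(r−g) ⇒ P(r−g) = D₀(1+g) ⇒ g(P+D₀) = P·r − D₀
g = (P·r − D₀)/(P + D₀) = (£120,012.77×0.128 − £8,030.00) / (£120,012.77 + £8,030.00) = 0.057259

5.73%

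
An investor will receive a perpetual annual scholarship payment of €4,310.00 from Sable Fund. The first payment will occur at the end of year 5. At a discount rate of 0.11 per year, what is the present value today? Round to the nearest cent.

€25810.28

Value at end of year 4: C / r = €4,310.00 / 0.11 = €39,181.8182
Discount to today: PV = €39,181.8182 / (1 + 0.11)^4 = €39,181.8182 / 1.518070 = €25,810.28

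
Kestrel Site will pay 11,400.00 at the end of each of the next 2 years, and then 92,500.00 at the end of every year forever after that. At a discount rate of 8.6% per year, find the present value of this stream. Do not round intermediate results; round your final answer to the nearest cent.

932139.67

PV of 2-year annuity: 11,400.00 × [1 − (1+0.086)^−2] / 0.086 = 20163.20218
Perpetuity value at year 2: 92,500.00 / 0.086 = 1075581.39535
PV of perpetuity: 1075581.39535 / (1+0.086)^2 = 911976.46537
Total PV = 20163.20218 + 911976.46537 = 932139.66755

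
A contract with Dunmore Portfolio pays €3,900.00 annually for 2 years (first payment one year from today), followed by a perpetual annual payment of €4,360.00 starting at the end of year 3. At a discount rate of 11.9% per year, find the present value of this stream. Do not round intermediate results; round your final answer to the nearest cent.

€35860.21

PV of 2-year annuity: €3,900.00 × [1 − (1+0.119)^−2] / 0.119 = 6599.87014
Perpetuity value at year 2: €4,360.00 / 0.119 = 36638.65546
PV of perpetuity: 36638.65546 / (1+0.119)^2 = 29260.33910
Total PV = 6599.87014 + 29260.33910 = 35860.20924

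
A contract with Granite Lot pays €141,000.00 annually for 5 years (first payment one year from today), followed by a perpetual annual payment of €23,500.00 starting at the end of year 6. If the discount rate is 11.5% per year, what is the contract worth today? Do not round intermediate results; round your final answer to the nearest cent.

€633208.47

PV of 5-year annuity: €141,000.00 × [1 − (1+0.115)^−5] / 0.115 = 514632.77642
Perpetuity value at year 5: €23,500.00 / 0.115 = 204347.82609
PV of perpetuity: 204347.82609 / (1+0.115)^5 = 118575.69668
Total PV = 514632.77642 + 118575.69668 = 633208.47311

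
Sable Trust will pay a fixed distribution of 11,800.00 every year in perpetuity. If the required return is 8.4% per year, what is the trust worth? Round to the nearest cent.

140476.19

Level perpetuity: PV = C / r = 11,800.00 / 0.084 = 140,476.19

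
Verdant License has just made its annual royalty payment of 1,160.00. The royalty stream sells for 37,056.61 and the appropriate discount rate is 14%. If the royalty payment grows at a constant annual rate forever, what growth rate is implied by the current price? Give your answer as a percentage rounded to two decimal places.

10.54%

P = D₀(1+g)/(r−g) ⇒ P(r−g) = D₀(1+g) ⇒ g(P+D₀) = P·r − D₀
g = (P·r − D₀)/(P + D₀) = (37,056.61×0.14 − 1,160.00) / (37,056.61 + 1,160.00) = 0.105397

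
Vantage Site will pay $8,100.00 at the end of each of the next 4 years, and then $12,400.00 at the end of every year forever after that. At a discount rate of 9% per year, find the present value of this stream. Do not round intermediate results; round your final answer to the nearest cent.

PV of 4-year annuity: $8,100.00 × [1 − (1+0.09)^−4] / 0.09 = 26241.73100
Perpetuity value at year 4: $12,400.00 / 0.09 = 137777.77778
PV of perpetuity: 137777.77778 / (1+0.09)^4 = 97605.25130
Total PV = 26241.73100 + 97605.25130 = 123846.98231

$123846.98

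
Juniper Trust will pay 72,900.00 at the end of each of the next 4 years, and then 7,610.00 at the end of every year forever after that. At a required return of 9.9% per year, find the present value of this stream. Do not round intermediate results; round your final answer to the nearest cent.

PV of 4-year annuity: 72,900.00 × [1 − (1+0.099)^−4] / 0.099 = 231584.30500
Perpetuity value at year 4: 7,610.00 / 0.099 = 76868.68687
PV of perpetuity: 76868.68687 / (1+0.099)^4 = 52693.69975
Total PV = 231584.30500 + 52693.69975 = 284278.00475

284278.00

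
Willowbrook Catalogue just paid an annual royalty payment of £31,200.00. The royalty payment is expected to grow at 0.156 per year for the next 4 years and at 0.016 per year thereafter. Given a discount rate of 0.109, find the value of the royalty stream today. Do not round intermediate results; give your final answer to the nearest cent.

£541006.70

D_1 = 36067.20000
D_2 = 41693.68320
D_3 = 48197.89778
D_4 = 55716.76983
Terminal value at year 4: TV = D_4×(1+g_2)/(r−g_2) = 56608.23815/0.093 = 608690.73280
P_0 = D_1/(1+r)^1 + D_2/(1+r)^2 + D_3/(1+r)^3 + D_4/(1+r)^4 + TV/(1+r)^4
    = 32522.27232 + 33900.58323 + 35337.30767 + 36834.92125 + 402411.61285 = 541006.69732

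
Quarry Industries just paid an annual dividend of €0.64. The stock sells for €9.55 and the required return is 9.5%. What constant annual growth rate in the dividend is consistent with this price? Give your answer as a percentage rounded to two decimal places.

2.62%

P = D₀(1+g)/(r−g) ⇒ P(r−g) = D₀(1+g) ⇒ g(P+D₀) = P·r − D₀
g = (P·r − D₀)/(P + D₀) = (€9.55×0.095 − €0.64) / (€9.55 + €0.64) = 0.026227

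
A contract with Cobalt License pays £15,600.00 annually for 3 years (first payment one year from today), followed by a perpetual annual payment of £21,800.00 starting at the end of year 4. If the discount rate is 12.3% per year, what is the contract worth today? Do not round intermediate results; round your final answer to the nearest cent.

£162420.85

PV of 3-year annuity: £15,600.00 × [1 − (1+0.123)^−3] / 0.123 = 37276.25201
Perpetuity value at year 3: £21,800.00 / 0.123 = 177235.77236
PV of perpetuity: 177235.77236 / (1+0.123)^3 = 125144.59968
Total PV = 37276.25201 + 125144.59968 = 162420.85169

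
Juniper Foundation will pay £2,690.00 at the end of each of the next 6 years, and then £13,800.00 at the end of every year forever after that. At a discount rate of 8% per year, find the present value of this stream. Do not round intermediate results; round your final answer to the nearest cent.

PV of 6-year annuity: £2,690.00 × [1 − (1+0.08)^−6] / 0.08 = 12435.54630
Perpetuity value at year 6: £13,800.00 / 0.08 = 172500.00000
PV of perpetuity: 172500.00000 / (1+0.08)^6 = 108704.26064
Total PV = 12435.54630 + 108704.26064 = 121139.80693

£121139.81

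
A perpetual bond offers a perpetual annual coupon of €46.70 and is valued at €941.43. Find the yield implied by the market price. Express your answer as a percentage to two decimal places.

4.96%

P = C/r ⇒ r = C/P = €46.70/€941.43 = 0.049605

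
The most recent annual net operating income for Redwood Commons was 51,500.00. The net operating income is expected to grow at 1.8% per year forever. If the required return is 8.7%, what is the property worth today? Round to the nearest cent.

D₁ = D₀ × (1 + g) = 51,500.00 × 1.018 = 52,427.0000
Growing perpetuity: P = D₁ / (r − g) = 52,427.0000 / (0.087 − 0.018) = 759,811.59

759811.59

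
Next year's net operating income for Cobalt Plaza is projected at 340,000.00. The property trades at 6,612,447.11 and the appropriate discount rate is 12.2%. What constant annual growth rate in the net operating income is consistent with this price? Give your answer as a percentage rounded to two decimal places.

P = D₁/(r−g) ⇒ g = r − D₁/P = 0.122 − 340,000.00/6,612,447.11 = 0.070582

7.06%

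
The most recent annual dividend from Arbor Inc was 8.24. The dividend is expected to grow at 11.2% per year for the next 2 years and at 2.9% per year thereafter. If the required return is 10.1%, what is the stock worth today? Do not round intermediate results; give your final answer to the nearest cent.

136.86

D_1 = 9.16288
D_2 = 10.18912
Terminal value at year 2: TV = D_2×(1+g_2)/(r−g_2) = 10.48461/0.072 = 145.61954
P_0 = D_1/(1+r)^1 + D_2/(1+r)^2 + TV/(1+r)^2
    = 8.32233 + 8.40547 + 120.12822 = 136.85601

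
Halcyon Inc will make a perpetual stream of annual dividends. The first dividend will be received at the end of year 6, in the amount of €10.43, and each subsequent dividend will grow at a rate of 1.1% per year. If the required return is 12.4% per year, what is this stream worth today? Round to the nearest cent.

Value at end of year 5: C₁ / (r − g) = €10.43 / (0.124 − 0.011) = €92.3009
Discount to today: PV = €92.3009 / (1 + 0.124)^5 = €92.3009 / 1.794038 = €51.45

€51.45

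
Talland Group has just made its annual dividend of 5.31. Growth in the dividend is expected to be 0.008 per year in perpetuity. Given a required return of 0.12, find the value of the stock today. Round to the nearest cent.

D₁ = D₀ × (1 + g) = 5.31 × 1.008 = 5.3525
Growing perpetuity: P = D₁ / (r − g) = 5.3525 / (0.12 − 0.008) = 47.79

47.79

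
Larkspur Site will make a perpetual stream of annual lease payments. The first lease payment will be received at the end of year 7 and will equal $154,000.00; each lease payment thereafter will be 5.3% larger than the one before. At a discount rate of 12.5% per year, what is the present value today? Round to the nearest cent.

$1055050.12

Value at end of year 6: C₁ / (r − g) = $154,000.00 / (0.125 − 0.053) = $2,138,888.8889
Discount to today: PV = $2,138,888.8889 / (1 + 0.125)^6 = $2,138,888.8889 / 2.027287 = $1,055,050.12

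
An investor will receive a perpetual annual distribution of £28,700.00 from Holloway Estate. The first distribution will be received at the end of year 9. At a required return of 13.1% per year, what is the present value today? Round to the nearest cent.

£81829.47

Value at end of year 8: C / r = £28,700.00 / 0.131 = £219,083.9695
Discount to today: PV = £219,083.9695 / (1 + 0.131)^8 = £219,083.9695 / 2.677323 = £81,829.47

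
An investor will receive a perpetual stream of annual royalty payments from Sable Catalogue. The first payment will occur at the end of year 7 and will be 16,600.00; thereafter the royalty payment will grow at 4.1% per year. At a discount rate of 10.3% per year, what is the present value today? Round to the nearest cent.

Value at end of year 6: C₁ / (r − g) = 16,600.00 / (0.103 − 0.041) = 267,741.9355
Discount to today: PV = 267,741.9355 / (1 + 0.103)^6 = 267,741.9355 / 1.800749 = 148,683.69

148683.69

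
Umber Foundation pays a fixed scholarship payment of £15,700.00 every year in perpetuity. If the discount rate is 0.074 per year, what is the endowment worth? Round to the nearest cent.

£212162.16

Level perpetuity: PV = C / r = £15,700.00 / 0.074 = £212,162.16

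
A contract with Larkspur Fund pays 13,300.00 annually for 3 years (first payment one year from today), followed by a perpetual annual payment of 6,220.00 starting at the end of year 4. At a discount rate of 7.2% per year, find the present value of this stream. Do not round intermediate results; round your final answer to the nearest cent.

104901.36

PV of 3-year annuity: 13,300.00 × [1 − (1+0.072)^−3] / 0.072 = 34776.25552
Perpetuity value at year 3: 6,220.00 / 0.072 = 86388.88889
PV of perpetuity: 86388.88889 / (1+0.072)^3 = 70125.10623
Total PV = 34776.25552 + 70125.10623 = 104901.36175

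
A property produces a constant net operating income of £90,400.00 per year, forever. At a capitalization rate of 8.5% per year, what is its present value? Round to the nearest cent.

£1063529.41

Level perpetuity: PV = C / r = £90,400.00 / 0.085 = £1,063,529.41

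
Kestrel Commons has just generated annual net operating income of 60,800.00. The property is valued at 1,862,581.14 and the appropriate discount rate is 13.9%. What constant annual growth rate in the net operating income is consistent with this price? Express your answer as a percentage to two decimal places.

P = D₀(1+g)/(r−g) ⇒ P(r−g) = D₀(1+g) ⇒ g(P+D₀) = P·r − D₀
g = (P·r − D₀)/(P + D₀) = (1,862,581.14×0.139 − 60,800.00) / (1,862,581.14 + 60,800.00) = 0.102995

10.30%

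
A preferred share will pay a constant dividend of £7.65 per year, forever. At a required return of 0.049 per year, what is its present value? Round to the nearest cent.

£156.12

Level perpetuity: PV = C / r = £7.65 / 0.049 = £156.12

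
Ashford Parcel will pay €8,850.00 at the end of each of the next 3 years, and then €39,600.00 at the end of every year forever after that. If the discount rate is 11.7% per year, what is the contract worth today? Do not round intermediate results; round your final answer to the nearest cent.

€264222.81

PV of 3-year annuity: €8,850.00 × [1 − (1+0.117)^−3] / 0.117 = 21366.26840
Perpetuity value at year 3: €39,600.00 / 0.117 = 338461.53846
PV of perpetuity: 338461.53846 / (1+0.117)^3 = 242856.54086
Total PV = 21366.26840 + 242856.54086 = 264222.80927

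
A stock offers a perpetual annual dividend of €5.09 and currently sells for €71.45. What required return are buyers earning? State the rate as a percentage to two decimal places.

P = C/r ⇒ r = C/P = €5.09/€71.45 = 0.071239

7.12%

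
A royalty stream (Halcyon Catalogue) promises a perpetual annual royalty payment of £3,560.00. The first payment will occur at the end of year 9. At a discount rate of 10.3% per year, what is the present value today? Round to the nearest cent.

£15776.43

Value at end of year 8: C / r = £3,560.00 / 0.103 = £34,563.1068
Discount to today: PV = £34,563.1068 / (1 + 0.103)^8 = £34,563.1068 / 2.190807 = £15,776.43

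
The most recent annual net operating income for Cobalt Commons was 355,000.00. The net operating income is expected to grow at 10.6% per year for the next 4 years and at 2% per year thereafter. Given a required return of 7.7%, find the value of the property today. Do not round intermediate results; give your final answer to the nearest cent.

D_1 = 392630.00000
D_2 = 434248.78000
D_3 = 480279.15068
D_4 = 531188.74065
Terminal value at year 4: TV = D_4×(1+g_2)/(r−g_2) = 541812.51547/0.057 = 9505482.72746
P_0 = D_1/(1+r)^1 + D_2/(1+r)^2 + D_3/(1+r)^3 + D_4/(1+r)^4 + TV/(1+r)^4
    = 364558.96007 + 374375.31090 + 384455.98316 + 394808.09412 + 7064986.94745 = 8583185.29571

8583185.30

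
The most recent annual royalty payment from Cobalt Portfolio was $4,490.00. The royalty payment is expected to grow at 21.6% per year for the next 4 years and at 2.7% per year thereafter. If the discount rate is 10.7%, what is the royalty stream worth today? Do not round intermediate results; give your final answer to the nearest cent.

$106759.21

D_1 = 5459.84000
D_2 = 6639.16544
D_3 = 8073.22518
D_4 = 9817.04181
Terminal value at year 4: TV = D_4×(1+g_2)/(r−g_2) = 10082.10194/0.08 = 126026.27427
P_0 = D_1/(1+r)^1 + D_2/(1+r)^2 + D_3/(1+r)^3 + D_4/(1+r)^4 + TV/(1+r)^4
    = 4932.10479 + 5417.74112 + 5951.19531 + 6537.17569 + 83920.99296 = 106759.20987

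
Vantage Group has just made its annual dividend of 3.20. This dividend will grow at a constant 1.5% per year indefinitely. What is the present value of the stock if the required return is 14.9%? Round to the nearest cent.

D₁ = D₀ × (1 + g) = 3.20 × 1.015 = 3.2480
Growing perpetuity: P = D₁ / (r − g) = 3.2480 / (0.149 − 0.015) = 24.24

24.24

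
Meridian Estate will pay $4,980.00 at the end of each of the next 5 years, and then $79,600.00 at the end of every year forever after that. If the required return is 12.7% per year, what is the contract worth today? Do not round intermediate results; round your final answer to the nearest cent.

$362383.27

PV of 5-year annuity: $4,980.00 × [1 − (1+0.127)^−5] / 0.127 = 17644.78879
Perpetuity value at year 5: $79,600.00 / 0.127 = 626771.65354
PV of perpetuity: 626771.65354 / (1+0.127)^5 = 344738.48327
Total PV = 17644.78879 + 344738.48327 = 362383.27206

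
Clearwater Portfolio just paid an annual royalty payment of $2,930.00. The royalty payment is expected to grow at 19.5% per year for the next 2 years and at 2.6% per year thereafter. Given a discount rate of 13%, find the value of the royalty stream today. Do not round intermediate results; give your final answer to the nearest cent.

$38701.95

D_1 = 3501.35000
D_2 = 4184.11325
Terminal value at year 2: TV = D_2×(1+g_2)/(r−g_2) = 4292.90019/0.104 = 41277.88649
P_0 = D_1/(1+r)^1 + D_2/(1+r)^2 + TV/(1+r)^2
    = 3098.53982 + 3276.77441 + 32326.63990 = 38701.95414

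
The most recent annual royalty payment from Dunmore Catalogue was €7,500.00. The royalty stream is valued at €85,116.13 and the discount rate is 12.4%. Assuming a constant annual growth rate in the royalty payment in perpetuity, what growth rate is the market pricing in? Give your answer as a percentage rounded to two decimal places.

P = D₀(1+g)/(r−g) ⇒ P(r−g) = D₀(1+g) ⇒ g(P+D₀) = P·r − D₀
g = (P·r − D₀)/(P + D₀) = (€85,116.13×0.124 − €7,500.00) / (€85,116.13 + €7,500.00) = 0.032979

3.30%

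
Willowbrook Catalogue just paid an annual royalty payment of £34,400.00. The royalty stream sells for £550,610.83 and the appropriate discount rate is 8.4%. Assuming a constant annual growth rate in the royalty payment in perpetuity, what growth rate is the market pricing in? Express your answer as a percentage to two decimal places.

2.03%

P = D₀(1+g)/(r−g) ⇒ P(r−g) = D₀(1+g) ⇒ g(P+D₀) = P·r − D₀
g = (P·r − D₀)/(P + D₀) = (£550,610.83×0.084 − £34,400.00) / (£550,610.83 + £34,400.00) = 0.020258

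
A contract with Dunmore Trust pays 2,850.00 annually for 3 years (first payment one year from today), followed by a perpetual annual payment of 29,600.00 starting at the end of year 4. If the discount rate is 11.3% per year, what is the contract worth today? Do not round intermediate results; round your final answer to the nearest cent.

196917.11

PV of 3-year annuity: 2,850.00 × [1 − (1+0.113)^−3] / 0.113 = 6928.40788
Perpetuity value at year 3: 29,600.00 / 0.113 = 261946.90265
PV of perpetuity: 261946.90265 / (1+0.113)^3 = 189988.70152
Total PV = 6928.40788 + 189988.70152 = 196917.10940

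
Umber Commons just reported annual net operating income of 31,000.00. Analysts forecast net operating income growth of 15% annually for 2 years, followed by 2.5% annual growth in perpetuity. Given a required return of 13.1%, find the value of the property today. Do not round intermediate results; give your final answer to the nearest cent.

373491.48

D_1 = 35650.00000
D_2 = 40997.50000
Terminal value at year 2: TV = D_2×(1+g_2)/(r−g_2) = 42022.43750/0.106 = 396438.08962
P_0 = D_1/(1+r)^1 + D_2/(1+r)^2 + TV/(1+r)^2
    = 31520.77807 + 32050.30485 + 309920.40066 = 373491.48358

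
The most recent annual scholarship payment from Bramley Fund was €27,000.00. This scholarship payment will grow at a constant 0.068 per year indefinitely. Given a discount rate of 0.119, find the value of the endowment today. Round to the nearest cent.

€565411.76

D₁ = D₀ × (1 + g) = €27,000.00 × 1.068 = €28,836.0000
Growing perpetuity: P = D₁ / (r − g) = €28,836.0000 / (0.119 − 0.068) = €565,411.76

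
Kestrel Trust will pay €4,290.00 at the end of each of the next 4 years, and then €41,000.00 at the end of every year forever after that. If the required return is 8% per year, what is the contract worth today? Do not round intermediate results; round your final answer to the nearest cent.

PV of 4-year annuity: €4,290.00 × [1 − (1+0.08)^−4] / 0.08 = 14209.02414
Perpetuity value at year 4: €41,000.00 / 0.08 = 512500.00000
PV of perpetuity: 512500.00000 / (1+0.08)^4 = 376702.79956
Total PV = 14209.02414 + 376702.79956 = 390911.82370

€390911.82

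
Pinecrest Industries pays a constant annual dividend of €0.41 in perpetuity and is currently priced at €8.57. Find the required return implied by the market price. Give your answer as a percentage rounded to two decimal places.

P = C/r ⇒ r = C/P = €0.41/€8.57 = 0.047841

4.78%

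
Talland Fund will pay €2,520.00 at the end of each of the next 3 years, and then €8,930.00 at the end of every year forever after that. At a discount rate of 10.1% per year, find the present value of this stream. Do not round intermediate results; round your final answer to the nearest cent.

€72503.14

PV of 3-year annuity: €2,520.00 × [1 − (1+0.101)^−3] / 0.101 = 6255.85059
Perpetuity value at year 3: €8,930.00 / 0.101 = 88415.84158
PV of perpetuity: 88415.84158 / (1+0.101)^3 = 66247.29169
Total PV = 6255.85059 + 66247.29169 = 72503.14227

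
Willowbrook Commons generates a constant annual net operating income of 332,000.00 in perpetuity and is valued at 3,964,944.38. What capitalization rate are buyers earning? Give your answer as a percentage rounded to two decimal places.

P = C/r ⇒ r = C/P = 332,000.00/3,964,944.38 = 0.083734

8.37%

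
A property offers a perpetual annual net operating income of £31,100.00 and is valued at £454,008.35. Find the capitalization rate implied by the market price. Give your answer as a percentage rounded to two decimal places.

P = C/r ⇒ r = C/P = £31,100.00/£454,008.35 = 0.068501

6.85%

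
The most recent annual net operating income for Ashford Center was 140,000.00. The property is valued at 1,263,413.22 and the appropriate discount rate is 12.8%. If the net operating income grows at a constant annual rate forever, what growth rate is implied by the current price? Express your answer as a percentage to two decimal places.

P = D₀(1+g)/(r−g) ⇒ P(r−g) = D₀(1+g) ⇒ g(P+D₀) = P·r − D₀
g = (P·r − D₀)/(P + D₀) = (1,263,413.22×0.128 − 140,000.00) / (1,263,413.22 + 140,000.00) = 0.015474

1.55%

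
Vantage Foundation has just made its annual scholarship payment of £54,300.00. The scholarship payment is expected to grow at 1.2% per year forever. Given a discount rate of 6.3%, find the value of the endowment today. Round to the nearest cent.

D₁ = D₀ × (1 + g) = £54,300.00 × 1.012 = £54,951.6000
Growing perpetuity: P = D₁ / (r − g) = £54,951.6000 / (0.063 − 0.012) = £1,077,482.35

£1077482.35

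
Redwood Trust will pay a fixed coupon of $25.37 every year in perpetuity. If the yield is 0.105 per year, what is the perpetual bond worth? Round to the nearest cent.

Level perpetuity: PV = C / r = $25.37 / 0.105 = $241.62

$241.62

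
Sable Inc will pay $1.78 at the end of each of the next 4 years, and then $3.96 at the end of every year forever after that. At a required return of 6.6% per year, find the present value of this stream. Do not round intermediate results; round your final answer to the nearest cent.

$52.55

PV of 4-year annuity: $1.78 × [1 − (1+0.066)^−4] / 0.066 = 6.08408
Perpetuity value at year 4: $3.96 / 0.066 = 60.00000
PV of perpetuity: 60.00000 / (1+0.066)^4 = 46.46462
Total PV = 6.08408 + 46.46462 = 52.54871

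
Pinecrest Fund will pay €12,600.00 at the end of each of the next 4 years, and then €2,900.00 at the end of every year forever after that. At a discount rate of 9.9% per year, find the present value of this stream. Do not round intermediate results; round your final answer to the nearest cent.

PV of 4-year annuity: €12,600.00 × [1 − (1+0.099)^−4] / 0.099 = 40026.91691
Perpetuity value at year 4: €2,900.00 / 0.099 = 29292.92929
PV of perpetuity: 29292.92929 / (1+0.099)^4 = 20080.38492
Total PV = 40026.91691 + 20080.38492 = 60107.30184

€60107.30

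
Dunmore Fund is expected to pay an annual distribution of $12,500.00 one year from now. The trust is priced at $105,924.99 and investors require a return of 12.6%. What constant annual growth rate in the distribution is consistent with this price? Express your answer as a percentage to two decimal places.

0.80%

P = D₁/(r−g) ⇒ g = r − D₁/P = 0.126 − $12,500.00/$105,924.99 = 0.007992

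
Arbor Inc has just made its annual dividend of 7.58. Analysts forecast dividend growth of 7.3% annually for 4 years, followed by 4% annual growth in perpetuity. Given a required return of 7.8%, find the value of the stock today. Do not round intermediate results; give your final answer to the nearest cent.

D_1 = 8.13334
D_2 = 8.72707
D_3 = 9.36415
D_4 = 10.04773
Terminal value at year 4: TV = D_4×(1+g_2)/(r−g_2) = 10.44964/0.038 = 274.99059
P_0 = D_1/(1+r)^1 + D_2/(1+r)^2 + D_3/(1+r)^3 + D_4/(1+r)^4 + TV/(1+r)^4
    = 7.54484 + 7.50985 + 7.47502 + 7.44034 + 203.63048 = 233.60053

233.60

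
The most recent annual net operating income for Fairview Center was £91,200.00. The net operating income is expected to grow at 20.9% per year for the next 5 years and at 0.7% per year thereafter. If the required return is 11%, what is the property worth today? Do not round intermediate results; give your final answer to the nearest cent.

D_1 = 110260.80000
D_2 = 133305.30720
D_3 = 161166.11640
D_4 = 194849.83473
D_5 = 235573.45019
Terminal value at year 5: TV = D_5×(1+g_2)/(r−g_2) = 237222.46434/0.103 = 2303130.72179
P_0 = D_1/(1+r)^1 + D_2/(1+r)^2 + D_3/(1+r)^3 + D_4/(1+r)^4 + D_5/(1+r)^5 + TV/(1+r)^5
    = 99334.05405 + 108193.57779 + 117843.27527 + 128353.62145 + 139801.37687 + 1366795.98554 = 1960321.89098

£1960321.89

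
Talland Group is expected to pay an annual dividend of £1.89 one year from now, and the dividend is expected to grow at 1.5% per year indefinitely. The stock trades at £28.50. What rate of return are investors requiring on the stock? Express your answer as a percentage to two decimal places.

P = D₁/(r − g) ⇒ r = D₁/P + g = £1.8900/£28.50 + 0.015 = 0.066316 + 0.015 = 0.081316

8.13%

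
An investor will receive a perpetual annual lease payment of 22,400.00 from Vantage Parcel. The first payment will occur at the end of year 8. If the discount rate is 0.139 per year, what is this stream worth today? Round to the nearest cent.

64798.83

Value at end of year 7: C / r = 22,400.00 / 0.139 = 161,151.0791
Discount to today: PV = 161,151.0791 / (1 + 0.139)^7 = 161,151.0791 / 2.486944 = 64,798.83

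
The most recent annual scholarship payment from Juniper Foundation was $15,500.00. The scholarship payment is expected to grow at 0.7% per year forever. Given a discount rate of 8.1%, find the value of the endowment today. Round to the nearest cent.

D₁ = D₀ × (1 + g) = $15,500.00 × 1.007 = $15,608.5000
Growing perpetuity: P = D₁ / (r − g) = $15,608.5000 / (0.081 − 0.007) = $210,925.68

$210925.68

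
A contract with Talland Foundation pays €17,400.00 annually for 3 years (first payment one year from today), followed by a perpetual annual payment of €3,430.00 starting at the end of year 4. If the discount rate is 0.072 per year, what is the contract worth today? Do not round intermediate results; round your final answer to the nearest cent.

€84167.03

PV of 3-year annuity: €17,400.00 × [1 − (1+0.072)^−3] / 0.072 = 45496.75534
Perpetuity value at year 3: €3,430.00 / 0.072 = 47638.88889
PV of perpetuity: 47638.88889 / (1+0.072)^3 = 38670.27562
Total PV = 45496.75534 + 38670.27562 = 84167.03096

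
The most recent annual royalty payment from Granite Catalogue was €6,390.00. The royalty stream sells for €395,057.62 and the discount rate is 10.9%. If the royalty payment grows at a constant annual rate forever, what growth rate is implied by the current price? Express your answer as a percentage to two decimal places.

P = D₀(1+g)/(r−g) ⇒ P(r−g) = D₀(1+g) ⇒ g(P+D₀) = P·r − D₀
g = (P·r − D₀)/(P + D₀) = (€395,057.62×0.109 − €6,390.00) / (€395,057.62 + €6,390.00) = 0.091348

9.13%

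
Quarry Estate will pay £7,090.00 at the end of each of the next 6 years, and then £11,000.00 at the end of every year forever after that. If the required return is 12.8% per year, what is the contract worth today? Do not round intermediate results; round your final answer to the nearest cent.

PV of 6-year annuity: £7,090.00 × [1 − (1+0.128)^−6] / 0.128 = 28501.19057
Perpetuity value at year 6: £11,000.00 / 0.128 = 85937.50000
PV of perpetuity: 85937.50000 / (1+0.128)^6 = 41718.44551
Total PV = 28501.19057 + 41718.44551 = 70219.63609

£70219.64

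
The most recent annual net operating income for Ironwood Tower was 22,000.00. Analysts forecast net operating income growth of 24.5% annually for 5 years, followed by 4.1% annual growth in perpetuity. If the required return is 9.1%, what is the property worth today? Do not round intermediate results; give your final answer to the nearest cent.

1052722.93

D_1 = 27390.00000
D_2 = 34100.55000
D_3 = 42455.18475
D_4 = 52856.70501
D_5 = 65806.59774
Terminal value at year 5: TV = D_5×(1+g_2)/(r−g_2) = 68504.66825/0.05 = 1370093.36499
P_0 = D_1/(1+r)^1 + D_2/(1+r)^2 + D_3/(1+r)^3 + D_4/(1+r)^4 + D_5/(1+r)^5 + TV/(1+r)^5
    = 25105.40788 + 28649.15932 + 32693.12864 + 37307.92407 + 42574.12050 + 886393.18882 = 1052722.92923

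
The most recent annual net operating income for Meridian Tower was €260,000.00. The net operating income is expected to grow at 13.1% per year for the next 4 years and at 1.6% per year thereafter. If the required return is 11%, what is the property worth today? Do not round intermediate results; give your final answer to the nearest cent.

€4119117.71

D_1 = 294060.00000
D_2 = 332581.86000
D_3 = 376150.08366
D_4 = 425425.74462
Terminal value at year 4: TV = D_4×(1+g_2)/(r−g_2) = 432232.55653/0.094 = 4598218.68653
P_0 = D_1/(1+r)^1 + D_2/(1+r)^2 + D_3/(1+r)^3 + D_4/(1+r)^4 + TV/(1+r)^4
    = 264918.91892 + 269930.89847 + 275037.69925 + 280241.11518 + 3028989.07471 = 4119117.70652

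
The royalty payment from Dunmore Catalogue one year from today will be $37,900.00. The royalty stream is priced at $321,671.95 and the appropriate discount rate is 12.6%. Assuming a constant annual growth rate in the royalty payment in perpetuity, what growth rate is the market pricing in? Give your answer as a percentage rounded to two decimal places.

0.82%

P = D₁/(r−g) ⇒ g = r − D₁/P = 0.126 − $37,900.00/$321,671.95 = 0.008178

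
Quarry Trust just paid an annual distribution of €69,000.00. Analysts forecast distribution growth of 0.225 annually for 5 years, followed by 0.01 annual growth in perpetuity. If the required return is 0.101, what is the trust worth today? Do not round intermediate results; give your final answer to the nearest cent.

D_1 = 84525.00000
D_2 = 103543.12500
D_3 = 126840.32812
D_4 = 155379.40195
D_5 = 190339.76739
Terminal value at year 5: TV = D_5×(1+g_2)/(r−g_2) = 192243.16507/0.091 = 2112562.25348
P_0 = D_1/(1+r)^1 + D_2/(1+r)^2 + D_3/(1+r)^3 + D_4/(1+r)^4 + D_5/(1+r)^5 + TV/(1+r)^5
    = 76771.11717 + 85417.45552 + 95037.58675 + 105741.18417 + 117650.27303 + 1305788.74463 = 1786406.36127

€1786406.36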